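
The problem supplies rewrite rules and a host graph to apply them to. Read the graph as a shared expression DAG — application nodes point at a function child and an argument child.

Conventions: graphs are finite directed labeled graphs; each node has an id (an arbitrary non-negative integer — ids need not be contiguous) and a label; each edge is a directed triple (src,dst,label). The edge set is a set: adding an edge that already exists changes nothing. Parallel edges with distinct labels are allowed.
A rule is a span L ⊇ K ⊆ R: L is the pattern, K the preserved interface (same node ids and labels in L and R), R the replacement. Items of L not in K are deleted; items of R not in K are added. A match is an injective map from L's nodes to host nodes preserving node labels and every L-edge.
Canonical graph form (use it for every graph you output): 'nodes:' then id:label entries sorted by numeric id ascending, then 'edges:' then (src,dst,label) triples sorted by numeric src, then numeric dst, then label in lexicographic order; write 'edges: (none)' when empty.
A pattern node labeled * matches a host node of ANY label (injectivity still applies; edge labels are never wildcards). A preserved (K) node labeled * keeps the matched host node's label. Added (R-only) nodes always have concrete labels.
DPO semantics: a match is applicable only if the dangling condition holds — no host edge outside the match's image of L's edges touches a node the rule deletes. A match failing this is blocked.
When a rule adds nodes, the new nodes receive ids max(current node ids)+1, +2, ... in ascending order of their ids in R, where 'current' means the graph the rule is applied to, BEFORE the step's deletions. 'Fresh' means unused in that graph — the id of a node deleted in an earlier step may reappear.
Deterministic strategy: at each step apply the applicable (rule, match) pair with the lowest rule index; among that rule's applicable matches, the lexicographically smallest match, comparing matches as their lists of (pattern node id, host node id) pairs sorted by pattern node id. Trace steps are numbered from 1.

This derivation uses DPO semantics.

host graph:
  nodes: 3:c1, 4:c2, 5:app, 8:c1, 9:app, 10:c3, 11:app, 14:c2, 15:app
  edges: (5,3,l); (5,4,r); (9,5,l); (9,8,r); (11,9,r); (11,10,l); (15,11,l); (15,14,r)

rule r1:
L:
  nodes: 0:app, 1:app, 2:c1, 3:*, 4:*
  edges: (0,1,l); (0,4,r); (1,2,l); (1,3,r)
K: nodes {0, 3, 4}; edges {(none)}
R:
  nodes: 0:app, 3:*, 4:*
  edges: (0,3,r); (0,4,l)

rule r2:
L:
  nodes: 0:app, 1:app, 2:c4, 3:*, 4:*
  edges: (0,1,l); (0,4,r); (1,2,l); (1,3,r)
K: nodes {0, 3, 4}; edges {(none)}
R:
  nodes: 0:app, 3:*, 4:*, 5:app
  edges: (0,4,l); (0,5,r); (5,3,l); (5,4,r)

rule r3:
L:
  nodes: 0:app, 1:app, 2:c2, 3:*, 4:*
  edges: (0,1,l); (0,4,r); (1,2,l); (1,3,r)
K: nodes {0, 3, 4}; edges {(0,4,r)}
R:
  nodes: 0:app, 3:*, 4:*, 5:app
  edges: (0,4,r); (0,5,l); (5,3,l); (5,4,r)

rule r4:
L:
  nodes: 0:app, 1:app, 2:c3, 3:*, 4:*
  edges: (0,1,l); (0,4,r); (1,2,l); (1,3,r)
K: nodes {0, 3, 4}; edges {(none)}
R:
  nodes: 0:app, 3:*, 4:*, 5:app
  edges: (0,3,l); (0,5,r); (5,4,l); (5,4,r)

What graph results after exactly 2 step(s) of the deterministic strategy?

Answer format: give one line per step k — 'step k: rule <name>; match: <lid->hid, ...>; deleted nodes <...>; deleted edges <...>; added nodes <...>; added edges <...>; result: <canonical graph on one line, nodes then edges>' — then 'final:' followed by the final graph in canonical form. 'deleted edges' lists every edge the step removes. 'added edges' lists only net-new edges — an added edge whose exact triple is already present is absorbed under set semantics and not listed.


step 1: rule r1; match: 0->9, 1->5, 2->3, 3->4, 4->8; deleted nodes 3, 5; deleted edges (5,3,l); (5,4,r); (9,5,l); (9,8,r); added nodes (none); added edges (9,4,r); (9,8,l); result: nodes: 4:c2, 8:c1, 9:app, 10:c3, 11:app, 14:c2, 15:app edges: (9,4,r); (9,8,l); (11,9,r); (11,10,l); (15,11,l); (15,14,r)
step 2: rule r4; match: 0->15, 1->11, 2->10, 3->9, 4->14; deleted nodes 10, 11; deleted edges (11,9,r); (11,10,l); (15,11,l); (15,14,r); added nodes 16; added edges (15,9,l); (15,16,r); (16,14,l); (16,14,r); result: nodes: 4:c2, 8:c1, 9:app, 14:c2, 15:app, 16:app edges: (9,4,r); (9,8,l); (15,9,l); (15,16,r); (16,14,l); (16,14,r)
final:
nodes: 4:c2, 8:c1, 9:app, 14:c2, 15:app, 16:app
edges: (9,4,r); (9,8,l); (15,9,l); (15,16,r); (16,14,l); (16,14,r)


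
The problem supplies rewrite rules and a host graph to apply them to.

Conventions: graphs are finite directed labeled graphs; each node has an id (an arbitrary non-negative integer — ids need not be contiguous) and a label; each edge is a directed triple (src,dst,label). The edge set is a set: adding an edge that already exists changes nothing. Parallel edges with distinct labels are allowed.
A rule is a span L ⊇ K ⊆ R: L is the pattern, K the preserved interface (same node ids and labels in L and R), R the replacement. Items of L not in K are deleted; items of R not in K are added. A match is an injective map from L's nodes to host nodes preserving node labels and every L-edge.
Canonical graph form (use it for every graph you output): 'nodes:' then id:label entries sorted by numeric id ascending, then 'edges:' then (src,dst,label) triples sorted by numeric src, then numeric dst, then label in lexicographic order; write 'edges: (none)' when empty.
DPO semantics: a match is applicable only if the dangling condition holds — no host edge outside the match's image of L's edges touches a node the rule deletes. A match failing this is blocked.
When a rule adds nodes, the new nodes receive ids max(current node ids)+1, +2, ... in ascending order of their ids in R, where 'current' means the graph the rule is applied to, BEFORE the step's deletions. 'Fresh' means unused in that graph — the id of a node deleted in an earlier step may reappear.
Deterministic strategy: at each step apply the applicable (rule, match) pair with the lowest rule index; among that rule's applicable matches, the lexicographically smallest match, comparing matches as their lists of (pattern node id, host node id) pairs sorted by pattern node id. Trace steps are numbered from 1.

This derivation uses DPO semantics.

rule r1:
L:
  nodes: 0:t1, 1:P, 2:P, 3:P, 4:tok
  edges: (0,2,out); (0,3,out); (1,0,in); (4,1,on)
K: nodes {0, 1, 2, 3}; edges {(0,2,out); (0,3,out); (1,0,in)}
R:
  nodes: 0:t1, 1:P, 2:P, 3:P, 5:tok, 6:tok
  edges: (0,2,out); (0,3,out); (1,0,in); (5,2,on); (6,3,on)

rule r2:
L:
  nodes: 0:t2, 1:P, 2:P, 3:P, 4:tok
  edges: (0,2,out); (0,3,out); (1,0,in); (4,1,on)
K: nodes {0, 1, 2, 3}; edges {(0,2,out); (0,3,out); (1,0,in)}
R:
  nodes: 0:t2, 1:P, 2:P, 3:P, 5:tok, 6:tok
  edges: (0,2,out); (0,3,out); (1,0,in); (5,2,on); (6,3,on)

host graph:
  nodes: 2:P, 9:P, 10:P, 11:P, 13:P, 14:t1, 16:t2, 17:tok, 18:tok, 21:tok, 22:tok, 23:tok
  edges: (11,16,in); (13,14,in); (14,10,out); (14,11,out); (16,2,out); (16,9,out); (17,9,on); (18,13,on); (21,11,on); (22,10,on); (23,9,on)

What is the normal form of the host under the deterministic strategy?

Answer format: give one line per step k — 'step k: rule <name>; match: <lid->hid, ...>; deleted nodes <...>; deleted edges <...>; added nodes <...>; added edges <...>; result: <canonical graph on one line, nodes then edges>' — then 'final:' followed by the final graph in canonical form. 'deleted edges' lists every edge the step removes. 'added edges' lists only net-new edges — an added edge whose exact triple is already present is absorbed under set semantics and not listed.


step 1: rule r1; match: 0->14, 1->13, 2->10, 3->11, 4->18; deleted nodes 18; deleted edges (18,13,on); added nodes 24, 25; added edges (24,10,on); (25,11,on); result: nodes: 2:P, 9:P, 10:P, 11:P, 13:P, 14:t1, 16:t2, 17:tok, 21:tok, 22:tok, 23:tok, 24:tok, 25:tok edges: (11,16,in); (13,14,in); (14,10,out); (14,11,out); (16,2,out); (16,9,out); (17,9,on); (21,11,on); (22,10,on); (23,9,on); (24,10,on); (25,11,on)
step 2: rule r2; match: 0->16, 1->11, 2->2, 3->9, 4->21; deleted nodes 21; deleted edges (21,11,on); added nodes 26, 27; added edges (26,2,on); (27,9,on); result: nodes: 2:P, 9:P, 10:P, 11:P, 13:P, 14:t1, 16:t2, 17:tok, 22:tok, 23:tok, 24:tok, 25:tok, 26:tok, 27:tok edges: (11,16,in); (13,14,in); (14,10,out); (14,11,out); (16,2,out); (16,9,out); (17,9,on); (22,10,on); (23,9,on); (24,10,on); (25,11,on); (26,2,on); (27,9,on)
step 3: rule r2; match: 0->16, 1->11, 2->2, 3->9, 4->25; deleted nodes 25; deleted edges (25,11,on); added nodes 28, 29; added edges (28,2,on); (29,9,on); result: nodes: 2:P, 9:P, 10:P, 11:P, 13:P, 14:t1, 16:t2, 17:tok, 22:tok, 23:tok, 24:tok, 26:tok, 27:tok, 28:tok, 29:tok edges: (11,16,in); (13,14,in); (14,10,out); (14,11,out); (16,2,out); (16,9,out); (17,9,on); (22,10,on); (23,9,on); (24,10,on); (26,2,on); (27,9,on); (28,2,on); (29,9,on)
final:
nodes: 2:P, 9:P, 10:P, 11:P, 13:P, 14:t1, 16:t2, 17:tok, 22:tok, 23:tok, 24:tok, 26:tok, 27:tok, 28:tok, 29:tok
edges: (11,16,in); (13,14,in); (14,10,out); (14,11,out); (16,2,out); (16,9,out); (17,9,on); (22,10,on); (23,9,on); (24,10,on); (26,2,on); (27,9,on); (28,2,on); (29,9,on)


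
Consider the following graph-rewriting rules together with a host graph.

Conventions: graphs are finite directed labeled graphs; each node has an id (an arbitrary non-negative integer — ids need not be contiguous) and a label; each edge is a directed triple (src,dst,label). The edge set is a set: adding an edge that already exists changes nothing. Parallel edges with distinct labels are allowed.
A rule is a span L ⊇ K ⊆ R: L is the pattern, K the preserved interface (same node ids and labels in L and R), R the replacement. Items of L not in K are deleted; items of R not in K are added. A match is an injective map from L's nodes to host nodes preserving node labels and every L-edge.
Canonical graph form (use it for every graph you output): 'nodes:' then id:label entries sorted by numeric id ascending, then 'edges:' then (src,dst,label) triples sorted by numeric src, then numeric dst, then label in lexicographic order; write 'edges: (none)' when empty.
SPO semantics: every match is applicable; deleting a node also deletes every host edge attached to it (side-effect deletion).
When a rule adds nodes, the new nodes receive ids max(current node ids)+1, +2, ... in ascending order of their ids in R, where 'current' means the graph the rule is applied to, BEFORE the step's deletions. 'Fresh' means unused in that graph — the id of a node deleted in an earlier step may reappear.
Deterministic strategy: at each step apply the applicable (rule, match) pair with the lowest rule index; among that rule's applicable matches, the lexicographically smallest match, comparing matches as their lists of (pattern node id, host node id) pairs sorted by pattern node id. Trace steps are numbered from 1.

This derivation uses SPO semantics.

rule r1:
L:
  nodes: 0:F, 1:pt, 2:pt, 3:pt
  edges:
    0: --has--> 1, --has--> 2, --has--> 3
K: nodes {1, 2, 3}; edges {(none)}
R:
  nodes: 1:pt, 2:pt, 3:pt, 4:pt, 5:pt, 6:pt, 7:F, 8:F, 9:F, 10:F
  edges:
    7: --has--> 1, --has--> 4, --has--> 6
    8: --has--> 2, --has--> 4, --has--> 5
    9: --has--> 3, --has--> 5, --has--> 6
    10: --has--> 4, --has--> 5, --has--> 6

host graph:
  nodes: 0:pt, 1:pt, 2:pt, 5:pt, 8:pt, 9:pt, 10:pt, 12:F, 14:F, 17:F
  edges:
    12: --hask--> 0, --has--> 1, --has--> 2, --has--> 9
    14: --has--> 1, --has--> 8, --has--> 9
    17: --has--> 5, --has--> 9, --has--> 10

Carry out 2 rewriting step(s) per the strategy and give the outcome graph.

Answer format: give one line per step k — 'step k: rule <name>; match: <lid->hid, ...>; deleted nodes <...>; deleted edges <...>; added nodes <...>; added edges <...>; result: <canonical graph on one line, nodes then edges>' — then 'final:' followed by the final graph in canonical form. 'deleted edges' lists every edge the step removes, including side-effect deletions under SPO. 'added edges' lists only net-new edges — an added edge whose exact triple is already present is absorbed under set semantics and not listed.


step 1: rule r1; match: 0->12, 1->1, 2->2, 3->9; deleted nodes 12; deleted edges (12,0,hask); (12,1,has); (12,2,has); (12,9,has); added nodes 18, 19, 20, 21, 22, 23, 24; added edges (21,1,has); (21,18,has); (21,20,has); (22,2,has); (22,18,has); (22,19,has); (23,9,has); (23,19,has); (23,20,has); (24,18,has); (24,19,has); (24,20,has); result: nodes: 0:pt, 1:pt, 2:pt, 5:pt, 8:pt, 9:pt, 10:pt, 14:F, 17:F, 18:pt, 19:pt, 20:pt, 21:F, 22:F, 23:F, 24:F edges: (14,1,has); (14,8,has); (14,9,has); (17,5,has); (17,9,has); (17,10,has); (21,1,has); (21,18,has); (21,20,has); (22,2,has); (22,18,has); (22,19,has); (23,9,has); (23,19,has); (23,20,has); (24,18,has); (24,19,has); (24,20,has)
step 2: rule r1; match: 0->14, 1->1, 2->8, 3->9; deleted nodes 14; deleted edges (14,1,has); (14,8,has); (14,9,has); added nodes 25, 26, 27, 28, 29, 30, 31; added edges (28,1,has); (28,25,has); (28,27,has); (29,8,has); (29,25,has); (29,26,has); (30,9,has); (30,26,has); (30,27,has); (31,25,has); (31,26,has); (31,27,has); result: nodes: 0:pt, 1:pt, 2:pt, 5:pt, 8:pt, 9:pt, 10:pt, 17:F, 18:pt, 19:pt, 20:pt, 21:F, 22:F, 23:F, 24:F, 25:pt, 26:pt, 27:pt, 28:F, 29:F, 30:F, 31:F edges: (17,5,has); (17,9,has); (17,10,has); (21,1,has); (21,18,has); (21,20,has); (22,2,has); (22,18,has); (22,19,has); (23,9,has); (23,19,has); (23,20,has); (24,18,has); (24,19,has); (24,20,has); (28,1,has); (28,25,has); (28,27,has); (29,8,has); (29,25,has); (29,26,has); (30,9,has); (30,26,has); (30,27,has); (31,25,has); (31,26,has); (31,27,has)
final:
nodes: 0:pt, 1:pt, 2:pt, 5:pt, 8:pt, 9:pt, 10:pt, 17:F, 18:pt, 19:pt, 20:pt, 21:F, 22:F, 23:F, 24:F, 25:pt, 26:pt, 27:pt, 28:F, 29:F, 30:F, 31:F
edges: (17,5,has); (17,9,has); (17,10,has); (21,1,has); (21,18,has); (21,20,has); (22,2,has); (22,18,has); (22,19,has); (23,9,has); (23,19,has); (23,20,has); (24,18,has); (24,19,has); (24,20,has); (28,1,has); (28,25,has); (28,27,has); (29,8,has); (29,25,has); (29,26,has); (30,9,has); (30,26,has); (30,27,has); (31,25,has); (31,26,has); (31,27,has)


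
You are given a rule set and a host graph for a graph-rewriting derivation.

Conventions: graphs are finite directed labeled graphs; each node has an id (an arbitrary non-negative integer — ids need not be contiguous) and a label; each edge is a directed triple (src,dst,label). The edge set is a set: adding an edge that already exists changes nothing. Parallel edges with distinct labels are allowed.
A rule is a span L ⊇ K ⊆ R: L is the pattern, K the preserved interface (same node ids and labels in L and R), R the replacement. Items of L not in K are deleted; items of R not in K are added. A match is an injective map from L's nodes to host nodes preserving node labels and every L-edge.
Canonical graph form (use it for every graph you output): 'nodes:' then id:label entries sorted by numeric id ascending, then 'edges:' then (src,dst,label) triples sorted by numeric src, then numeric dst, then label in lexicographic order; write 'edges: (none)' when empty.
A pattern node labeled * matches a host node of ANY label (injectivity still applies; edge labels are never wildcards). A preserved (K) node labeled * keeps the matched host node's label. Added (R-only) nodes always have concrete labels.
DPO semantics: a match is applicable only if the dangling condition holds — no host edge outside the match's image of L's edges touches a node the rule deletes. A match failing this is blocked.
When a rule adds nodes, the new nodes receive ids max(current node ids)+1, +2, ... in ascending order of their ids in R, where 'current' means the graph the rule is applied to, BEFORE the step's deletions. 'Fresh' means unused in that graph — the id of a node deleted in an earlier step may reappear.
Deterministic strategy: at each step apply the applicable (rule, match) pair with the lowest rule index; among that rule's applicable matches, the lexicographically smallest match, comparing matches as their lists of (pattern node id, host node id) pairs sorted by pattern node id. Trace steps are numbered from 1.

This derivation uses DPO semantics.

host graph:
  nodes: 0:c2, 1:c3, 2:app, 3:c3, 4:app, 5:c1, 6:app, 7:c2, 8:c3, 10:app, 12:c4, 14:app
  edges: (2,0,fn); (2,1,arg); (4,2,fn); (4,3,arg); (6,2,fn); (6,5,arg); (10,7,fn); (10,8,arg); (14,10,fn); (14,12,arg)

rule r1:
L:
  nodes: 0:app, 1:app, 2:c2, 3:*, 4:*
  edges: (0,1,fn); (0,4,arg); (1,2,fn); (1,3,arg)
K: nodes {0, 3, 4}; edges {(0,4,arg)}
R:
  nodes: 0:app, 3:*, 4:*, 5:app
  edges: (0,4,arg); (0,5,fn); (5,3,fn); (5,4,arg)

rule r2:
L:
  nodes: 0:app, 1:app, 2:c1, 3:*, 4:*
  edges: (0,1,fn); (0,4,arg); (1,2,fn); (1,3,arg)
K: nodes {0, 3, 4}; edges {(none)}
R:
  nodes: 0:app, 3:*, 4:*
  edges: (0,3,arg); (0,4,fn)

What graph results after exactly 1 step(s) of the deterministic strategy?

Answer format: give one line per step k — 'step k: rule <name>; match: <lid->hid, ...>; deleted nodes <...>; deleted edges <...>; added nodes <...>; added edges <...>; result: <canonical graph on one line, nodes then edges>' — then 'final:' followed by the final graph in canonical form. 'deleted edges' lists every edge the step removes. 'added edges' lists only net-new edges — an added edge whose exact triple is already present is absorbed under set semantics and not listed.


step 1: rule r1; match: 0->14, 1->10, 2->7, 3->8, 4->12; deleted nodes 7, 10; deleted edges (10,7,fn); (10,8,arg); (14,10,fn); added nodes 15; added edges (14,15,fn); (15,8,fn); (15,12,arg); result: nodes: 0:c2, 1:c3, 2:app, 3:c3, 4:app, 5:c1, 6:app, 8:c3, 12:c4, 14:app, 15:app edges: (2,0,fn); (2,1,arg); (4,2,fn); (4,3,arg); (6,2,fn); (6,5,arg); (14,12,arg); (14,15,fn); (15,8,fn); (15,12,arg)
final:
nodes: 0:c2, 1:c3, 2:app, 3:c3, 4:app, 5:c1, 6:app, 8:c3, 12:c4, 14:app, 15:app
edges: (2,0,fn); (2,1,arg); (4,2,fn); (4,3,arg); (6,2,fn); (6,5,arg); (14,12,arg); (14,15,fn); (15,8,fn); (15,12,arg)


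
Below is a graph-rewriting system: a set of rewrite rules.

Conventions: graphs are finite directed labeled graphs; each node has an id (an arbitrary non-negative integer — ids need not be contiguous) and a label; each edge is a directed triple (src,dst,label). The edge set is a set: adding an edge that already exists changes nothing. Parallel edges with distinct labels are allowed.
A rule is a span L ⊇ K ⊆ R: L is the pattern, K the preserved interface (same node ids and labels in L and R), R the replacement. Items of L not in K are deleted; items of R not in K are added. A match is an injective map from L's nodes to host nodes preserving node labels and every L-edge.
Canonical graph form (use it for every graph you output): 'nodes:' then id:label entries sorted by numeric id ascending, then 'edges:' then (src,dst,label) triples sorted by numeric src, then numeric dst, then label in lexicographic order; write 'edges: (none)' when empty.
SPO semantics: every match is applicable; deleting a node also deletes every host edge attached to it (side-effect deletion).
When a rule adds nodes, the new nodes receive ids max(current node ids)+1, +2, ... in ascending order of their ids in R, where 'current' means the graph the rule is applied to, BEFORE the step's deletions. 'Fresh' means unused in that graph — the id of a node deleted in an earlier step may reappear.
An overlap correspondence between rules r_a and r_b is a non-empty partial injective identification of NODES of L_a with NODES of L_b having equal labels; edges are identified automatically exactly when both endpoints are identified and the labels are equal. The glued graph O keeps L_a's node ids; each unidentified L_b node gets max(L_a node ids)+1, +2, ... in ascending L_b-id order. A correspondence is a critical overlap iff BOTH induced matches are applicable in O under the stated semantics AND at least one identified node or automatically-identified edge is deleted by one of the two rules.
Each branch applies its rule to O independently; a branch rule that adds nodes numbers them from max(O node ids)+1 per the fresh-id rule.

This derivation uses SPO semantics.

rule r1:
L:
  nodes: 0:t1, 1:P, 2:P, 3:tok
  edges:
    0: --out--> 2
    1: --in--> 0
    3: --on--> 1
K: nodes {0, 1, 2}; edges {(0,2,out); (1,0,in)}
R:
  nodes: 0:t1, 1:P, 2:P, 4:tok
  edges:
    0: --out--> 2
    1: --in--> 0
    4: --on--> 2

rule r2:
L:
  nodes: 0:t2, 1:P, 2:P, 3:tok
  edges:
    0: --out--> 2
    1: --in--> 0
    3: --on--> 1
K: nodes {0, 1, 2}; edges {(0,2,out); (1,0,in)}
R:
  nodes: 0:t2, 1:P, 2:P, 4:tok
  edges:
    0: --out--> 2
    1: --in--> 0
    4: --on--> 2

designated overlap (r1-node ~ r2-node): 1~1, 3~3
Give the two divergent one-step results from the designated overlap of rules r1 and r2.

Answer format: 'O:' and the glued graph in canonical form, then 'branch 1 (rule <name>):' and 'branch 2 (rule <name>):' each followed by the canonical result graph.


O:
nodes: 0:t1, 1:P, 2:P, 3:tok, 4:t2, 5:P
edges: (0,2,out); (1,0,in); (1,4,in); (3,1,on); (4,5,out)
branch 1 (rule r1):
nodes: 0:t1, 1:P, 2:P, 4:t2, 5:P, 6:tok
edges: (0,2,out); (1,0,in); (1,4,in); (4,5,out); (6,2,on)
branch 2 (rule r2):
nodes: 0:t1, 1:P, 2:P, 4:t2, 5:P, 6:tok
edges: (0,2,out); (1,0,in); (1,4,in); (4,5,out); (6,5,on)


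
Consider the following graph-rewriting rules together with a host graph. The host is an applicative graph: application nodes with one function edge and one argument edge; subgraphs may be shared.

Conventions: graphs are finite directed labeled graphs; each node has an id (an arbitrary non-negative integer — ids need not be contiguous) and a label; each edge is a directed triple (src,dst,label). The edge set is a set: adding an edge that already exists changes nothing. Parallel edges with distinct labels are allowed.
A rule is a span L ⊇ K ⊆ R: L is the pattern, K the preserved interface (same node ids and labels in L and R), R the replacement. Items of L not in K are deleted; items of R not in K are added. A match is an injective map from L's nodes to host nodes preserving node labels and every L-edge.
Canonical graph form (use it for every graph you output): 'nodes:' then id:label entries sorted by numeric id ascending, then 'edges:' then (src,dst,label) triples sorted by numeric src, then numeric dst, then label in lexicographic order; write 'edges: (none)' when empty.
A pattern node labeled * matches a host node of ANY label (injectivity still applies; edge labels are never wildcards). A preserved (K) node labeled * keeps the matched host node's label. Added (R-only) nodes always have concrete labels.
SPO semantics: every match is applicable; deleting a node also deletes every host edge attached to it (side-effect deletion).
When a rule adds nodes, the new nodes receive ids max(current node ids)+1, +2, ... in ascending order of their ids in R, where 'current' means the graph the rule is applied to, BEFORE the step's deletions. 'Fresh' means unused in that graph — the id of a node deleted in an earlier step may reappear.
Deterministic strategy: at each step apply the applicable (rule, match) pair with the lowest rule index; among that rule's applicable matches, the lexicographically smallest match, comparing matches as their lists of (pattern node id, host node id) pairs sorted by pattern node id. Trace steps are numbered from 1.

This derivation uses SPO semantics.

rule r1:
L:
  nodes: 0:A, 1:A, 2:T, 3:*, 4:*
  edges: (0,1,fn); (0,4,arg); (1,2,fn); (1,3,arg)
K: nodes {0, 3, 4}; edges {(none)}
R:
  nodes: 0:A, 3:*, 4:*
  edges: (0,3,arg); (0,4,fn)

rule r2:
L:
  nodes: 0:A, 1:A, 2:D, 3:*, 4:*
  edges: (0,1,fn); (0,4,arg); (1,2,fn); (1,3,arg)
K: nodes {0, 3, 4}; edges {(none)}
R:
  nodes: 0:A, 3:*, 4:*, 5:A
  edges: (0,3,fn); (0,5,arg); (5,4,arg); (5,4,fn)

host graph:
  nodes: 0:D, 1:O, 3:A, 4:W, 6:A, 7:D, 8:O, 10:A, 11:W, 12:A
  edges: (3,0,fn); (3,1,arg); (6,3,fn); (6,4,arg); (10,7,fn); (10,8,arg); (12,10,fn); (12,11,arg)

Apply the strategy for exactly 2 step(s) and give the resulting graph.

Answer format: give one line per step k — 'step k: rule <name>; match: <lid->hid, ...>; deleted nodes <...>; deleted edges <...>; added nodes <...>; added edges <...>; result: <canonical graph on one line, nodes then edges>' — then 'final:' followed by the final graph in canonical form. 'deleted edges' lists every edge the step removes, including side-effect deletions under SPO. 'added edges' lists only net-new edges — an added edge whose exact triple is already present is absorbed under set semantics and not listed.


step 1: rule r2; match: 0->6, 1->3, 2->0, 3->1, 4->4; deleted nodes 0, 3; deleted edges (3,0,fn); (3,1,arg); (6,3,fn); (6,4,arg); added nodes 13; added edges (6,1,fn); (6,13,arg); (13,4,arg); (13,4,fn); result: nodes: 1:O, 4:W, 6:A, 7:D, 8:O, 10:A, 11:W, 12:A, 13:A edges: (6,1,fn); (6,13,arg); (10,7,fn); (10,8,arg); (12,10,fn); (12,11,arg); (13,4,arg); (13,4,fn)
step 2: rule r2; match: 0->12, 1->10, 2->7, 3->8, 4->11; deleted nodes 7, 10; deleted edges (10,7,fn); (10,8,arg); (12,10,fn); (12,11,arg); added nodes 14; added edges (12,8,fn); (12,14,arg); (14,11,arg); (14,11,fn); result: nodes: 1:O, 4:W, 6:A, 8:O, 11:W, 12:A, 13:A, 14:A edges: (6,1,fn); (6,13,arg); (12,8,fn); (12,14,arg); (13,4,arg); (13,4,fn); (14,11,arg); (14,11,fn)
final:
nodes: 1:O, 4:W, 6:A, 8:O, 11:W, 12:A, 13:A, 14:A
edges: (6,1,fn); (6,13,arg); (12,8,fn); (12,14,arg); (13,4,arg); (13,4,fn); (14,11,arg); (14,11,fn)


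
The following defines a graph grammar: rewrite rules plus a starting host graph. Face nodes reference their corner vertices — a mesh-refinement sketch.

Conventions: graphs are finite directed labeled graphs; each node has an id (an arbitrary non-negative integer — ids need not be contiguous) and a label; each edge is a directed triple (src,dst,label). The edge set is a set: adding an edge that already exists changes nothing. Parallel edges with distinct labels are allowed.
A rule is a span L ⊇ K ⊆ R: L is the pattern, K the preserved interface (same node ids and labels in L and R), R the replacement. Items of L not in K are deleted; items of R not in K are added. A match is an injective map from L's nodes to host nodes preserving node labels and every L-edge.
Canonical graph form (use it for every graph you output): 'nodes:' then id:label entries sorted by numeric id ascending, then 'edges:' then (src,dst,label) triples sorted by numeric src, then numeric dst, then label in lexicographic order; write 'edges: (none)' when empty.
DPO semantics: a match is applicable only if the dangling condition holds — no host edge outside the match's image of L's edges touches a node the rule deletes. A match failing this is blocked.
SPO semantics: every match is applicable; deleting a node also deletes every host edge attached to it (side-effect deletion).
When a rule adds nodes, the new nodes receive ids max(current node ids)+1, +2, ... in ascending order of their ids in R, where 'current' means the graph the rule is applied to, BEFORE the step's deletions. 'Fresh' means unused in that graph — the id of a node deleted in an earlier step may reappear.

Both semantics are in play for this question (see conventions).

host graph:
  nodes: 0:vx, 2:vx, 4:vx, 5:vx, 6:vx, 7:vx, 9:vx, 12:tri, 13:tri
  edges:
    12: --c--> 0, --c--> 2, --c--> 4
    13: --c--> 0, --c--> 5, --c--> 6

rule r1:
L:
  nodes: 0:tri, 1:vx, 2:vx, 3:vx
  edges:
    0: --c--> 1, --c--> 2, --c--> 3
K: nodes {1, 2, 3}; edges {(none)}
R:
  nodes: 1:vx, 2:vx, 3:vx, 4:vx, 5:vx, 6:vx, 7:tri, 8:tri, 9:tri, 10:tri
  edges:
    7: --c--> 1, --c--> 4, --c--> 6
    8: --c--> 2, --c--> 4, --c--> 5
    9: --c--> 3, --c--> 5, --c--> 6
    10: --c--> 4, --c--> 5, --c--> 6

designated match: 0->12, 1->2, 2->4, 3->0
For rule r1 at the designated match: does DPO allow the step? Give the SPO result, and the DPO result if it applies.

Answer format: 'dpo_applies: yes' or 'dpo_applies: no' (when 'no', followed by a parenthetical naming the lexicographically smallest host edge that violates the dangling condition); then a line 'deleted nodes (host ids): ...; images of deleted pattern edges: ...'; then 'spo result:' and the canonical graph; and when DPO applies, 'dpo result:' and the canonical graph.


dpo_applies: yes
deleted nodes (host ids): 12; images of deleted pattern edges: (12,0,c); (12,2,c); (12,4,c)
spo result:
nodes: 0:vx, 2:vx, 4:vx, 5:vx, 6:vx, 7:vx, 9:vx, 13:tri, 14:vx, 15:vx, 16:vx, 17:tri, 18:tri, 19:tri, 20:tri
edges: (13,0,c); (13,5,c); (13,6,c); (17,2,c); (17,14,c); (17,16,c); (18,4,c); (18,14,c); (18,15,c); (19,0,c); (19,15,c); (19,16,c); (20,14,c); (20,15,c); (20,16,c)
dpo result:
nodes: 0:vx, 2:vx, 4:vx, 5:vx, 6:vx, 7:vx, 9:vx, 13:tri, 14:vx, 15:vx, 16:vx, 17:tri, 18:tri, 19:tri, 20:tri
edges: (13,0,c); (13,5,c); (13,6,c); (17,2,c); (17,14,c); (17,16,c); (18,4,c); (18,14,c); (18,15,c); (19,0,c); (19,15,c); (19,16,c); (20,14,c); (20,15,c); (20,16,c)


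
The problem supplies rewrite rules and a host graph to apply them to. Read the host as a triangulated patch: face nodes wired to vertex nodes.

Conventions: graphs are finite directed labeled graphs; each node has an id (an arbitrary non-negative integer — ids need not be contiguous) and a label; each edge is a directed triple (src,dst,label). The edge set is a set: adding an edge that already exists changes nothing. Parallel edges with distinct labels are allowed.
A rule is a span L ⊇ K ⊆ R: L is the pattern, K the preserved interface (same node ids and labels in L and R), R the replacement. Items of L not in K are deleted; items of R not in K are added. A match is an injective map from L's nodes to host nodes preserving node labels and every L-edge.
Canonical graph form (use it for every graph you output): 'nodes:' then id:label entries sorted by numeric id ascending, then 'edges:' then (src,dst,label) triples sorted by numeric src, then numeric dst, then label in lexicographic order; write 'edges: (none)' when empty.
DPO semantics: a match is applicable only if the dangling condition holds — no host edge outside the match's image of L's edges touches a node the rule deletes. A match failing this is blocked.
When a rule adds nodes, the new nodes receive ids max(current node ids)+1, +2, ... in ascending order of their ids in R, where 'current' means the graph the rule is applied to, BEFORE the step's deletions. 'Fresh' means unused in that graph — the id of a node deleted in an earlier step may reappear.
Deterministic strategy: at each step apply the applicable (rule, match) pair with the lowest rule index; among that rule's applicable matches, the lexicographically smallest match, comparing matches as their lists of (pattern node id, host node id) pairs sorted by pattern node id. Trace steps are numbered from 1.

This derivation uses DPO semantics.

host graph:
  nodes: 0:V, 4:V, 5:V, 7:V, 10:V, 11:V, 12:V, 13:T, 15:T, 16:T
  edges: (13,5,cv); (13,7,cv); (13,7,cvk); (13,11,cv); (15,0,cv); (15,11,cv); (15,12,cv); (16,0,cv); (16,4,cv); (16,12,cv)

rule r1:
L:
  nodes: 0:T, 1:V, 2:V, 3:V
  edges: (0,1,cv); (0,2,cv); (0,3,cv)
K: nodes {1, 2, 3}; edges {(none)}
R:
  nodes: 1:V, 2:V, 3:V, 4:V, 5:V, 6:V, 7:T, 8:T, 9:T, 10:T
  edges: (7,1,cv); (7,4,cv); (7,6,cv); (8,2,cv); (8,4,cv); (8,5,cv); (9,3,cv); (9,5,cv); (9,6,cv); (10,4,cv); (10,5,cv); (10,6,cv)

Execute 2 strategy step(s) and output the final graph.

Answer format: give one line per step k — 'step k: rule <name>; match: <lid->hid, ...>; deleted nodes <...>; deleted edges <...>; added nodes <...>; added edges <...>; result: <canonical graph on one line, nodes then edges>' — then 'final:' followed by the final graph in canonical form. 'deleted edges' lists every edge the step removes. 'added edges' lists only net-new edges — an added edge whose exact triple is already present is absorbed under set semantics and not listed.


step 1: rule r1; match: 0->15, 1->0, 2->11, 3->12; deleted nodes 15; deleted edges (15,0,cv); (15,11,cv); (15,12,cv); added nodes 17, 18, 19, 20, 21, 22, 23; added edges (20,0,cv); (20,17,cv); (20,19,cv); (21,11,cv); (21,17,cv); (21,18,cv); (22,12,cv); (22,18,cv); (22,19,cv); (23,17,cv); (23,18,cv); (23,19,cv); result: nodes: 0:V, 4:V, 5:V, 7:V, 10:V, 11:V, 12:V, 13:T, 16:T, 17:V, 18:V, 19:V, 20:T, 21:T, 22:T, 23:T edges: (13,5,cv); (13,7,cv); (13,7,cvk); (13,11,cv); (16,0,cv); (16,4,cv); (16,12,cv); (20,0,cv); (20,17,cv); (20,19,cv); (21,11,cv); (21,17,cv); (21,18,cv); (22,12,cv); (22,18,cv); (22,19,cv); (23,17,cv); (23,18,cv); (23,19,cv)
step 2: rule r1; match: 0->16, 1->0, 2->4, 3->12; deleted nodes 16; deleted edges (16,0,cv); (16,4,cv); (16,12,cv); added nodes 24, 25, 26, 27, 28, 29, 30; added edges (27,0,cv); (27,24,cv); (27,26,cv); (28,4,cv); (28,24,cv); (28,25,cv); (29,12,cv); (29,25,cv); (29,26,cv); (30,24,cv); (30,25,cv); (30,26,cv); result: nodes: 0:V, 4:V, 5:V, 7:V, 10:V, 11:V, 12:V, 13:T, 17:V, 18:V, 19:V, 20:T, 21:T, 22:T, 23:T, 24:V, 25:V, 26:V, 27:T, 28:T, 29:T, 30:T edges: (13,5,cv); (13,7,cv); (13,7,cvk); (13,11,cv); (20,0,cv); (20,17,cv); (20,19,cv); (21,11,cv); (21,17,cv); (21,18,cv); (22,12,cv); (22,18,cv); (22,19,cv); (23,17,cv); (23,18,cv); (23,19,cv); (27,0,cv); (27,24,cv); (27,26,cv); (28,4,cv); (28,24,cv); (28,25,cv); (29,12,cv); (29,25,cv); (29,26,cv); (30,24,cv); (30,25,cv); (30,26,cv)
final:
nodes: 0:V, 4:V, 5:V, 7:V, 10:V, 11:V, 12:V, 13:T, 17:V, 18:V, 19:V, 20:T, 21:T, 22:T, 23:T, 24:V, 25:V, 26:V, 27:T, 28:T, 29:T, 30:T
edges: (13,5,cv); (13,7,cv); (13,7,cvk); (13,11,cv); (20,0,cv); (20,17,cv); (20,19,cv); (21,11,cv); (21,17,cv); (21,18,cv); (22,12,cv); (22,18,cv); (22,19,cv); (23,17,cv); (23,18,cv); (23,19,cv); (27,0,cv); (27,24,cv); (27,26,cv); (28,4,cv); (28,24,cv); (28,25,cv); (29,12,cv); (29,25,cv); (29,26,cv); (30,24,cv); (30,25,cv); (30,26,cv)


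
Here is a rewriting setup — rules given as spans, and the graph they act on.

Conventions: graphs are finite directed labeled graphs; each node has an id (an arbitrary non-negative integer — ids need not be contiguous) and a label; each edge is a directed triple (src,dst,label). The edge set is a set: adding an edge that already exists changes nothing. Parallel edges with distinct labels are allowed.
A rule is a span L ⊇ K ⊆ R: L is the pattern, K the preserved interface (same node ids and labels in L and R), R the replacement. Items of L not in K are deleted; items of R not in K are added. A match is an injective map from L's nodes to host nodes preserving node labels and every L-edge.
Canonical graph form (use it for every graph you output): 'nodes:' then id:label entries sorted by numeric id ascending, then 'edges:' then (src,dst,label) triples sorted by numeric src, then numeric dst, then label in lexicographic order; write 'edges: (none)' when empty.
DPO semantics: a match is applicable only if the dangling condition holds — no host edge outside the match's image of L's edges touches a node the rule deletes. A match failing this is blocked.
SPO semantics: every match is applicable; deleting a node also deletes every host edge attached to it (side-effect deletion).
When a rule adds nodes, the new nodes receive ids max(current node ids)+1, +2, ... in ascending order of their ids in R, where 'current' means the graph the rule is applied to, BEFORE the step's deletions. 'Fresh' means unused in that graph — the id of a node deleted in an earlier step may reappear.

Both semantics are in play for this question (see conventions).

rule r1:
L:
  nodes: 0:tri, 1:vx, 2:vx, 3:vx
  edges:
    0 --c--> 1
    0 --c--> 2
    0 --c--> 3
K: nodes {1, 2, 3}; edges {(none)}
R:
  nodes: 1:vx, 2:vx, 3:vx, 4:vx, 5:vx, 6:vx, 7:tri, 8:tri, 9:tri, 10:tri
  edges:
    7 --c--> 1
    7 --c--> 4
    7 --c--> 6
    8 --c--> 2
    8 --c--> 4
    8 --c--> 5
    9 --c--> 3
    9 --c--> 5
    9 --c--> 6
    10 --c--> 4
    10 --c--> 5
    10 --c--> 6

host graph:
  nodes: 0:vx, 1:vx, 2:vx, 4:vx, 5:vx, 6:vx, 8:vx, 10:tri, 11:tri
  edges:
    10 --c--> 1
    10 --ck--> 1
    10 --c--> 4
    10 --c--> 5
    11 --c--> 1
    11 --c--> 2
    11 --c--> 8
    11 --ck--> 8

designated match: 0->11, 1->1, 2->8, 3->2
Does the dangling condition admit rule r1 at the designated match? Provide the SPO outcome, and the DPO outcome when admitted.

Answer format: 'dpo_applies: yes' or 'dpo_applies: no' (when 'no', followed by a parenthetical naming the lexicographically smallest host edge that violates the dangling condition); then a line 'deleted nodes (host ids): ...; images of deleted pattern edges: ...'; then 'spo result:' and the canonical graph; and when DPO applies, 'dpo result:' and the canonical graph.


dpo_applies: no
(the rule deletes node 11, which keeps host edge (11,8,ck) outside the match image — the dangling condition fails, DPO blocks; SPO proceeds and side-deletes such edges)
deleted nodes (host ids): 11; images of deleted pattern edges: (11,1,c); (11,2,c); (11,8,c)
spo result:
nodes: 0:vx, 1:vx, 2:vx, 4:vx, 5:vx, 6:vx, 8:vx, 10:tri, 12:vx, 13:vx, 14:vx, 15:tri, 16:tri, 17:tri, 18:tri
edges: (10,1,c); (10,1,ck); (10,4,c); (10,5,c); (15,1,c); (15,12,c); (15,14,c); (16,8,c); (16,12,c); (16,13,c); (17,2,c); (17,13,c); (17,14,c); (18,12,c); (18,13,c); (18,14,c)


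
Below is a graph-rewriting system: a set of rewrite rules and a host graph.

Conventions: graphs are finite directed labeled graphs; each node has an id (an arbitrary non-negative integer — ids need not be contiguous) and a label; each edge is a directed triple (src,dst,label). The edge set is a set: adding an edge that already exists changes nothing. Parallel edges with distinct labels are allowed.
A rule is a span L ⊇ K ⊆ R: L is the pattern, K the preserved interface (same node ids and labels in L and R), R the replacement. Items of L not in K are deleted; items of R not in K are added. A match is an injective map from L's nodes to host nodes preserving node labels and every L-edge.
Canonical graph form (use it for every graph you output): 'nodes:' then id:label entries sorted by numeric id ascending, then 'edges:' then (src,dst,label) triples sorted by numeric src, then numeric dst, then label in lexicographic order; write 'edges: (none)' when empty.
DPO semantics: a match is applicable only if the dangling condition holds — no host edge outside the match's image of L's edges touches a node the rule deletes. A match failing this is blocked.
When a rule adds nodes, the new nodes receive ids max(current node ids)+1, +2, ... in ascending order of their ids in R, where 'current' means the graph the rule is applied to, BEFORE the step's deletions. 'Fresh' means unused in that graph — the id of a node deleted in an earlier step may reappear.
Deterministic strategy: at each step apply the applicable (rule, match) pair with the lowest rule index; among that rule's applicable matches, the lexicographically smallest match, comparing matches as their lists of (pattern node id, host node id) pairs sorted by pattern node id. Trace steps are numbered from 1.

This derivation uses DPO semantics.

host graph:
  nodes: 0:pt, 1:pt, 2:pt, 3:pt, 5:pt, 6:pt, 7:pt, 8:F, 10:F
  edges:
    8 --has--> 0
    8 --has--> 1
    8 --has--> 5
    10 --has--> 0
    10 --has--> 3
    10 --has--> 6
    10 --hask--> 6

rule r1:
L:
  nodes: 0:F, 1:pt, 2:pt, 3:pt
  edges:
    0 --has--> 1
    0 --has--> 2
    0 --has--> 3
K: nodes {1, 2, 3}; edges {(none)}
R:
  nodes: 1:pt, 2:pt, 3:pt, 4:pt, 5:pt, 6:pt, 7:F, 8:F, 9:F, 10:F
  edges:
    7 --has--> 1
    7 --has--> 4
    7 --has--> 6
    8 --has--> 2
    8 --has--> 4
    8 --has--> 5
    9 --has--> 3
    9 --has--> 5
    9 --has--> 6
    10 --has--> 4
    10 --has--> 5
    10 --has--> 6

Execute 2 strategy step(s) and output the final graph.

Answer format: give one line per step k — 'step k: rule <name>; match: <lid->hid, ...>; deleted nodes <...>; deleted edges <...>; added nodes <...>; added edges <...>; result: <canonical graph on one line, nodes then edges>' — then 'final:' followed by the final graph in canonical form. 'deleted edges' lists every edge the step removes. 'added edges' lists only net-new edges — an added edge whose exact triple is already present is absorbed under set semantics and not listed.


step 1: rule r1; match: 0->8, 1->0, 2->1, 3->5; deleted nodes 8; deleted edges (8,0,has); (8,1,has); (8,5,has); added nodes 11, 12, 13, 14, 15, 16, 17; added edges (14,0,has); (14,11,has); (14,13,has); (15,1,has); (15,11,has); (15,12,has); (16,5,has); (16,12,has); (16,13,has); (17,11,has); (17,12,has); (17,13,has); result: nodes: 0:pt, 1:pt, 2:pt, 3:pt, 5:pt, 6:pt, 7:pt, 10:F, 11:pt, 12:pt, 13:pt, 14:F, 15:F, 16:F, 17:F edges: (10,0,has); (10,3,has); (10,6,has); (10,6,hask); (14,0,has); (14,11,has); (14,13,has); (15,1,has); (15,11,has); (15,12,has); (16,5,has); (16,12,has); (16,13,has); (17,11,has); (17,12,has); (17,13,has)
step 2: rule r1; match: 0->14, 1->0, 2->11, 3->13; deleted nodes 14; deleted edges (14,0,has); (14,11,has); (14,13,has); added nodes 18, 19, 20, 21, 22, 23, 24; added edges (21,0,has); (21,18,has); (21,20,has); (22,11,has); (22,18,has); (22,19,has); (23,13,has); (23,19,has); (23,20,has); (24,18,has); (24,19,has); (24,20,has); result: nodes: 0:pt, 1:pt, 2:pt, 3:pt, 5:pt, 6:pt, 7:pt, 10:F, 11:pt, 12:pt, 13:pt, 15:F, 16:F, 17:F, 18:pt, 19:pt, 20:pt, 21:F, 22:F, 23:F, 24:F edges: (10,0,has); (10,3,has); (10,6,has); (10,6,hask); (15,1,has); (15,11,has); (15,12,has); (16,5,has); (16,12,has); (16,13,has); (17,11,has); (17,12,has); (17,13,has); (21,0,has); (21,18,has); (21,20,has); (22,11,has); (22,18,has); (22,19,has); (23,13,has); (23,19,has); (23,20,has); (24,18,has); (24,19,has); (24,20,has)
final:
nodes: 0:pt, 1:pt, 2:pt, 3:pt, 5:pt, 6:pt, 7:pt, 10:F, 11:pt, 12:pt, 13:pt, 15:F, 16:F, 17:F, 18:pt, 19:pt, 20:pt, 21:F, 22:F, 23:F, 24:F
edges: (10,0,has); (10,3,has); (10,6,has); (10,6,hask); (15,1,has); (15,11,has); (15,12,has); (16,5,has); (16,12,has); (16,13,has); (17,11,has); (17,12,has); (17,13,has); (21,0,has); (21,18,has); (21,20,has); (22,11,has); (22,18,has); (22,19,has); (23,13,has); (23,19,has); (23,20,has); (24,18,has); (24,19,has); (24,20,has)
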